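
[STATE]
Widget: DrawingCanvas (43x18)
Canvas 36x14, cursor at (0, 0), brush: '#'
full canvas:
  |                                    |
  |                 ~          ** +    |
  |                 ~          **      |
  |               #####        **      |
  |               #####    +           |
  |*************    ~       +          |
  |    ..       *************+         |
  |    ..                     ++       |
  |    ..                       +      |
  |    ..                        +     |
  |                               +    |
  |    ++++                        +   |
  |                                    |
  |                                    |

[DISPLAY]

+                                          
                 ~          ** +           
                 ~          **             
               #####        **             
               #####    +                  
*************    ~       +                 
    ..       *************+                
    ..                     ++              
    ..                       +             
    ..                        +            
                               +           
    ++++                        +          
                                           
                                           
                                           
                                           
                                           
                                           


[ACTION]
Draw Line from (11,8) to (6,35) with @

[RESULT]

+                                          
                 ~          ** +           
                 ~          **             
               #####        **             
               #####    +                  
*************    ~       +                 
    ..       *************+      @@@       
    ..                     @@@@@@          
    ..                @@@@@  +             
    ..           @@@@@        +            
           @@@@@@              +           
    ++++@@@                     +          
                                           
                                           
                                           
                                           
                                           
                                           


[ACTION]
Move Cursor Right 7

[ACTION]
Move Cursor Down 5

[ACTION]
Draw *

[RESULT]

                                           
                 ~          ** +           
                 ~          **             
               #####        **             
               #####    +                  
*************    ~       +                 
    ..       *************+      @@@       
    ..                     @@@@@@          
    ..                @@@@@  +             
    ..           @@@@@        +            
           @@@@@@              +           
    ++++@@@                     +          
                                           
                                           
                                           
                                           
                                           
                                           


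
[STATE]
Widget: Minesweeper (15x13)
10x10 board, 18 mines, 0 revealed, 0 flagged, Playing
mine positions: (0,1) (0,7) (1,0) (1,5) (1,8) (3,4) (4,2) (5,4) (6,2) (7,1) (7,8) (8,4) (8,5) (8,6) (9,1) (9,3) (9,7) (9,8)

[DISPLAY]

■■■■■■■■■■     
■■■■■■■■■■     
■■■■■■■■■■     
■■■■■■■■■■     
■■■■■■■■■■     
■■■■■■■■■■     
■■■■■■■■■■     
■■■■■■■■■■     
■■■■■■■■■■     
■■■■■■■■■■     
               
               
               


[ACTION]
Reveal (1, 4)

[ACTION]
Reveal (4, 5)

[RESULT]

■■■■■■■■■■     
■■■■1■■■■■     
■■■■■■■■■■     
■■■■■■■■■■     
■■■■■2■■■■     
■■■■■■■■■■     
■■■■■■■■■■     
■■■■■■■■■■     
■■■■■■■■■■     
■■■■■■■■■■     
               
               
               


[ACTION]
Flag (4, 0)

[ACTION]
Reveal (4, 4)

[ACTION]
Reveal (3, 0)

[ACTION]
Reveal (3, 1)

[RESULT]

■■■■■■■■■■     
■■■■1■■■■■     
11■■■■■■■■     
 1■■■■■■■■     
 1■■22■■■■     
 2■■■■■■■■     
12■■■■■■■■     
■■■■■■■■■■     
■■■■■■■■■■     
■■■■■■■■■■     
               
               
               


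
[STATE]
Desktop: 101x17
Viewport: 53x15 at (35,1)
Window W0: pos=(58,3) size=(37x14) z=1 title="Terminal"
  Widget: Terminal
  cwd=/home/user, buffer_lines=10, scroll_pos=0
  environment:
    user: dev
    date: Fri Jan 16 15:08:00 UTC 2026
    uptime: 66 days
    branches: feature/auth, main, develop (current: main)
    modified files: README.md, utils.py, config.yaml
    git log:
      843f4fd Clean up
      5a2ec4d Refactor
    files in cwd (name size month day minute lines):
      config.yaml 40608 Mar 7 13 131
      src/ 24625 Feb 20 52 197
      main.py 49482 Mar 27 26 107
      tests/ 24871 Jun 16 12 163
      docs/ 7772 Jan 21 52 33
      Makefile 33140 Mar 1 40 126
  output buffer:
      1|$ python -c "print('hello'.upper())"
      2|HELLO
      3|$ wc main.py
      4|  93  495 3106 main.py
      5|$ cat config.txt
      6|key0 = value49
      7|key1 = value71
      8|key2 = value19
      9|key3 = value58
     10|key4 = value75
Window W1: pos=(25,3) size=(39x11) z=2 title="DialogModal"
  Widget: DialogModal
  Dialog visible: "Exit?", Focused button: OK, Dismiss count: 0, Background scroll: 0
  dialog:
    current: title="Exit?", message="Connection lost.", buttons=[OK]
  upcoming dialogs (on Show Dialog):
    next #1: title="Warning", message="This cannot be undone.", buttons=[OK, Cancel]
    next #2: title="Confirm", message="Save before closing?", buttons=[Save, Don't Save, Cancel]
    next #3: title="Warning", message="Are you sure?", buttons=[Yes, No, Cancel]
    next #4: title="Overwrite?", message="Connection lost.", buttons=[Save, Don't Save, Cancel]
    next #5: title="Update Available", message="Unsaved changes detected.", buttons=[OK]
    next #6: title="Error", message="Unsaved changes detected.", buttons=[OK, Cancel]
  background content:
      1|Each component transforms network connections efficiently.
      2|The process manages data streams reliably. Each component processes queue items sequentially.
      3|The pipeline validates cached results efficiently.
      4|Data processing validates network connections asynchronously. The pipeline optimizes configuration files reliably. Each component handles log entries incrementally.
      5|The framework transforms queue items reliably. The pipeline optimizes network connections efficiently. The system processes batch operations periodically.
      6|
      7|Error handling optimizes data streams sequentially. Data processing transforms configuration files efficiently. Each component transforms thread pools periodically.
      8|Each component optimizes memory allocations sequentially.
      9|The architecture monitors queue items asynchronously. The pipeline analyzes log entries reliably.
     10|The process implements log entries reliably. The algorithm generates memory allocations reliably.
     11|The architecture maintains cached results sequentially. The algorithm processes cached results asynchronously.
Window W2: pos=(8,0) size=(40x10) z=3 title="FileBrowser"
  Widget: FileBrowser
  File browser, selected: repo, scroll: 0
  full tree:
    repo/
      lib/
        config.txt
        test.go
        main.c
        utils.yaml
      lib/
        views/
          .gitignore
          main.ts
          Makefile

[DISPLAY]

            ┃                                        
────────────┨                                        
            ┃━━━━━━━━━━━━━━━┓━━━━━━━━━━━━━━━━━━━━━━━━
            ┃               ┃inal                    
            ┃───────────────┨────────────────────────
            ┃rms network con┃hon -c "print('hello'.up
            ┃─────┐eams reli┃                        
            ┃     │d results┃main.py                 
━━━━━━━━━━━━┛ost. │twork con┃ 495 3106 main.py       
       [OK]       │ue items ┃ config.txt             
──────────────────┘         ┃= value49               
dling optimizes data streams┃= value71               
━━━━━━━━━━━━━━━━━━━━━━━━━━━━┛= value19               
                       ┃key3 = value58               
                       ┃key4 = value75               


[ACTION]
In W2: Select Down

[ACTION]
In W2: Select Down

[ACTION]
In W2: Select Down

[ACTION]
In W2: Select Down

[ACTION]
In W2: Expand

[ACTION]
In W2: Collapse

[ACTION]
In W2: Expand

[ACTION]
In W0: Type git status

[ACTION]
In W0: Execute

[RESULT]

            ┃                                        
────────────┨                                        
            ┃━━━━━━━━━━━━━━━┓━━━━━━━━━━━━━━━━━━━━━━━━
            ┃               ┃inal                    
            ┃───────────────┨────────────────────────
            ┃rms network con┃= value58               
            ┃─────┐eams reli┃= value75               
            ┃     │d results┃ status                 
━━━━━━━━━━━━┛ost. │twork con┃anch main               
       [OK]       │ue items ┃es not staged for commit
──────────────────┘         ┃                        
dling optimizes data streams┃   modified:   README.md
━━━━━━━━━━━━━━━━━━━━━━━━━━━━┛   modified:   utils.py 
                       ┃        modified:   config.ya
                       ┃$ █                          


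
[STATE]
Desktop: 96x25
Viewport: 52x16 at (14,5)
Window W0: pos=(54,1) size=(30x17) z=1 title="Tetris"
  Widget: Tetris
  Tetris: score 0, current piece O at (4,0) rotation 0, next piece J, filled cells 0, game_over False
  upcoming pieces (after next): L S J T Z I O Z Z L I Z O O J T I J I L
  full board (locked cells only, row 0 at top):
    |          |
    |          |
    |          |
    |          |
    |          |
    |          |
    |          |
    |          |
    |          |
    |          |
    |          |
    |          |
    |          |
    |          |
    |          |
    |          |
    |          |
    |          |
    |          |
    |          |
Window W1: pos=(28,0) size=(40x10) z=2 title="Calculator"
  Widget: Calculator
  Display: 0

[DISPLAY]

              ┃│ 7 │ 8 │ 9 │ ÷ │                    
              ┃├───┼───┼───┼───┤                    
              ┃│ 4 │ 5 │ 6 │ × │                    
              ┃└───┴───┴───┴───┘                    
              ┗━━━━━━━━━━━━━━━━━━━━━━━━━━━━━━━━━━━━━
                                        ┃          │
                                        ┃          │
                                        ┃          │
                                        ┃          │
                                        ┃          │
                                        ┃          │
                                        ┃          │
                                        ┗━━━━━━━━━━━
                                                    
                                                    
                                                    


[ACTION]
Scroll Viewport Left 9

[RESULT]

                       ┃│ 7 │ 8 │ 9 │ ÷ │           
                       ┃├───┼───┼───┼───┤           
                       ┃│ 4 │ 5 │ 6 │ × │           
                       ┃└───┴───┴───┴───┘           
                       ┗━━━━━━━━━━━━━━━━━━━━━━━━━━━━
                                                 ┃  
                                                 ┃  
                                                 ┃  
                                                 ┃  
                                                 ┃  
                                                 ┃  
                                                 ┃  
                                                 ┗━━
                                                    
                                                    
                                                    


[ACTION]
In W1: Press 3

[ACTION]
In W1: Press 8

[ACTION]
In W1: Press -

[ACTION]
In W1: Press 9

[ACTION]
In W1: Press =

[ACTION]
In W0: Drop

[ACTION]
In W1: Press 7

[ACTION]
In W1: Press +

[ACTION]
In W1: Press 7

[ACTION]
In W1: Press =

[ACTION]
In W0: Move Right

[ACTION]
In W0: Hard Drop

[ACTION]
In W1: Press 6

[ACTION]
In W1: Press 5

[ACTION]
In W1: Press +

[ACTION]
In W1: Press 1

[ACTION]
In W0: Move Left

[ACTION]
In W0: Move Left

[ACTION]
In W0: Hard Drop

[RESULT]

                       ┃│ 7 │ 8 │ 9 │ ÷ │           
                       ┃├───┼───┼───┼───┤           
                       ┃│ 4 │ 5 │ 6 │ × │           
                       ┃└───┴───┴───┴───┘           
                       ┗━━━━━━━━━━━━━━━━━━━━━━━━━━━━
                                                 ┃  
                                                 ┃  
                                                 ┃  
                                                 ┃  
                                                 ┃  
                                                 ┃ █
                                                 ┃ █
                                                 ┗━━
                                                    
                                                    
                                                    


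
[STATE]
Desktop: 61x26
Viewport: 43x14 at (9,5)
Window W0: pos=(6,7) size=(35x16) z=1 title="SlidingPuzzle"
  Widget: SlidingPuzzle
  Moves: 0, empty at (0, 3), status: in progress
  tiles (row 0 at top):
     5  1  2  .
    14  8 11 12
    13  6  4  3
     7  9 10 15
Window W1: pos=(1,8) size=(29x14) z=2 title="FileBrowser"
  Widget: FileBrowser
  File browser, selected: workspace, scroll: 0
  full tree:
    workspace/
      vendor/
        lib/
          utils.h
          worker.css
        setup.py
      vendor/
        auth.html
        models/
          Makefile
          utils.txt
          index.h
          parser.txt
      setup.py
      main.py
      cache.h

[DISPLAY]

                                           
                                           
━━━━━━━━━━━━━━━━━━━━━━━━━━━━━━━┓           
━━━━━━━━━━━━━━━━━━━━┓          ┃           
owser               ┃──────────┨           
────────────────────┨          ┃           
orkspace/           ┃          ┃           
 vendor/            ┃          ┃           
 vendor/            ┃          ┃           
up.py               ┃          ┃           
n.py                ┃          ┃           
he.h                ┃          ┃           
                    ┃          ┃           
                    ┃          ┃           


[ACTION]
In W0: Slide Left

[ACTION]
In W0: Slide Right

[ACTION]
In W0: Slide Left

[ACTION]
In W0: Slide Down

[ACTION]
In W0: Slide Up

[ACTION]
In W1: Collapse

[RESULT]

                                           
                                           
━━━━━━━━━━━━━━━━━━━━━━━━━━━━━━━┓           
━━━━━━━━━━━━━━━━━━━━┓          ┃           
owser               ┃──────────┨           
────────────────────┨          ┃           
orkspace/           ┃          ┃           
                    ┃          ┃           
                    ┃          ┃           
                    ┃          ┃           
                    ┃          ┃           
                    ┃          ┃           
                    ┃          ┃           
                    ┃          ┃           


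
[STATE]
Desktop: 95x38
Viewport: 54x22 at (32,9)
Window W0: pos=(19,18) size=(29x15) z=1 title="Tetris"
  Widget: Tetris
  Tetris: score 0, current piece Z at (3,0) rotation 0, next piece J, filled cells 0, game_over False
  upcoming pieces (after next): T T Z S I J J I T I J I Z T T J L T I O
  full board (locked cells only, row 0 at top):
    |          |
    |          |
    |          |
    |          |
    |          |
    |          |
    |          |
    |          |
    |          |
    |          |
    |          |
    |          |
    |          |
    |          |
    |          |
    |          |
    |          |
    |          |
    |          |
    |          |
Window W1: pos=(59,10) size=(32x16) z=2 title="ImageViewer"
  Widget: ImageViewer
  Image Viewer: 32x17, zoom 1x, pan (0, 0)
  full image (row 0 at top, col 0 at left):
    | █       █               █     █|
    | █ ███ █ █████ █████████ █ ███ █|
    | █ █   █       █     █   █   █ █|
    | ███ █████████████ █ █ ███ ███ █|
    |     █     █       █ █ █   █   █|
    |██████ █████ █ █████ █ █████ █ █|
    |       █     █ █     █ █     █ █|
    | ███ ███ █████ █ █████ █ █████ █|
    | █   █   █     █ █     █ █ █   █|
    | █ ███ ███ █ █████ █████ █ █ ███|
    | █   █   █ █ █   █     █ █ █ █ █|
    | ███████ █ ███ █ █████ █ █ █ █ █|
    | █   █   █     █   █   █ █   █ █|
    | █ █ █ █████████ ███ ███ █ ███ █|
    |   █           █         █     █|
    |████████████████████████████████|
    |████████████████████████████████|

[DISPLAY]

                                                      
                           ┏━━━━━━━━━━━━━━━━━━━━━━━━━━
                           ┃ ImageViewer              
                           ┠──────────────────────────
                           ┃ █       █               █
                           ┃ █ ███ █ █████ █████████ █
                           ┃ █ █   █       █     █   █
                           ┃ ███ █████████████ █ █ ███
                           ┃     █     █       █ █ █  
━━━━━━━━━━━━━━━┓           ┃██████ █████ █ █████ █ ███
               ┃           ┃       █     █ █     █ █  
───────────────┨           ┃ ███ ███ █████ █ █████ █ █
ext:           ┃           ┃ █   █   █     █ █     █ █
               ┃           ┃ █ ███ ███ █ █████ █████ █
██             ┃           ┃ █   █   █ █ █   █     █ █
               ┃           ┃ ███████ █ ███ █ █████ █ █
               ┃           ┗━━━━━━━━━━━━━━━━━━━━━━━━━━
               ┃                                      
core:          ┃                                      
               ┃                                      
               ┃                                      
               ┃                                      


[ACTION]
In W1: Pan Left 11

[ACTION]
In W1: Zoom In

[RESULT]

                                                      
                           ┏━━━━━━━━━━━━━━━━━━━━━━━━━━
                           ┃ ImageViewer              
                           ┠──────────────────────────
                           ┃  ██              ██      
                           ┃  ██              ██      
                           ┃  ██  ██████  ██  ████████
                           ┃  ██  ██████  ██  ████████
                           ┃  ██  ██      ██          
━━━━━━━━━━━━━━━┓           ┃  ██  ██      ██          
               ┃           ┃  ██████  ████████████████
───────────────┨           ┃  ██████  ████████████████
ext:           ┃           ┃          ██          ██  
               ┃           ┃          ██          ██  
██             ┃           ┃████████████  ██████████  
               ┃           ┃████████████  ██████████  
               ┃           ┗━━━━━━━━━━━━━━━━━━━━━━━━━━
               ┃                                      
core:          ┃                                      
               ┃                                      
               ┃                                      
               ┃                                      


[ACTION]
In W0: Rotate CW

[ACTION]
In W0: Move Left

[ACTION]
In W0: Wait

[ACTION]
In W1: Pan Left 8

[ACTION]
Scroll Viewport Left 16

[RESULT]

                                                      
                                           ┏━━━━━━━━━━
                                           ┃ ImageView
                                           ┠──────────
                                           ┃  ██      
                                           ┃  ██      
                                           ┃  ██  ████
                                           ┃  ██  ████
                                           ┃  ██  ██  
   ┏━━━━━━━━━━━━━━━━━━━━━━━━━━━┓           ┃  ██  ██  
   ┃ Tetris                    ┃           ┃  ██████  
   ┠───────────────────────────┨           ┃  ██████  
   ┃          │Next:           ┃           ┃          
   ┃          │█               ┃           ┃          
   ┃          │███             ┃           ┃██████████
   ┃          │                ┃           ┃██████████
   ┃          │                ┃           ┗━━━━━━━━━━
   ┃          │                ┃                      
   ┃          │Score:          ┃                      
   ┃          │0               ┃                      
   ┃          │                ┃                      
   ┃          │                ┃                      


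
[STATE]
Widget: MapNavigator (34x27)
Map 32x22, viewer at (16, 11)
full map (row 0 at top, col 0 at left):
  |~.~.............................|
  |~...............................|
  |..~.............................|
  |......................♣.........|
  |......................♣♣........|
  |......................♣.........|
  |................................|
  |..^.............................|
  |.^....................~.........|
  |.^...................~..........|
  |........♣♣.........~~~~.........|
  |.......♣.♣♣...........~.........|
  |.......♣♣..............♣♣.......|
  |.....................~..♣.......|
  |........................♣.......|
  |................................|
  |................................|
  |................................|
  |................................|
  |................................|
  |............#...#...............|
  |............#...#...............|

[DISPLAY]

                                  
                                  
 ~.~............................. 
 ~............................... 
 ..~............................. 
 ......................♣......... 
 ......................♣♣........ 
 ......................♣......... 
 ................................ 
 ..^............................. 
 .^....................~......... 
 .^...................~.......... 
 ........♣♣.........~~~~......... 
 .......♣.♣♣.....@.....~......... 
 .......♣♣..............♣♣....... 
 .....................~..♣....... 
 ........................♣....... 
 ................................ 
 ................................ 
 ................................ 
 ................................ 
 ................................ 
 ............#...#............... 
 ............#...#............... 
                                  
                                  
                                  


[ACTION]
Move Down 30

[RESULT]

 .^....................~......... 
 .^...................~.......... 
 ........♣♣.........~~~~......... 
 .......♣.♣♣...........~......... 
 .......♣♣..............♣♣....... 
 .....................~..♣....... 
 ........................♣....... 
 ................................ 
 ................................ 
 ................................ 
 ................................ 
 ................................ 
 ............#...#............... 
 ............#...@............... 
                                  
                                  
                                  
                                  
                                  
                                  
                                  
                                  
                                  
                                  
                                  
                                  
                                  


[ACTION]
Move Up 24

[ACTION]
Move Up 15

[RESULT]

                                  
                                  
                                  
                                  
                                  
                                  
                                  
                                  
                                  
                                  
                                  
                                  
                                  
 ~.~.............@............... 
 ~............................... 
 ..~............................. 
 ......................♣......... 
 ......................♣♣........ 
 ......................♣......... 
 ................................ 
 ..^............................. 
 .^....................~......... 
 .^...................~.......... 
 ........♣♣.........~~~~......... 
 .......♣.♣♣...........~......... 
 .......♣♣..............♣♣....... 
 .....................~..♣....... 


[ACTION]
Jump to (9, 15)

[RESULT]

        ..~.......................
        ......................♣...
        ......................♣♣..
        ......................♣...
        ..........................
        ..^.......................
        .^....................~...
        .^...................~....
        ........♣♣.........~~~~...
        .......♣.♣♣...........~...
        .......♣♣..............♣♣.
        .....................~..♣.
        ........................♣.
        .........@................
        ..........................
        ..........................
        ..........................
        ..........................
        ............#...#.........
        ............#...#.........
                                  
                                  
                                  
                                  
                                  
                                  
                                  


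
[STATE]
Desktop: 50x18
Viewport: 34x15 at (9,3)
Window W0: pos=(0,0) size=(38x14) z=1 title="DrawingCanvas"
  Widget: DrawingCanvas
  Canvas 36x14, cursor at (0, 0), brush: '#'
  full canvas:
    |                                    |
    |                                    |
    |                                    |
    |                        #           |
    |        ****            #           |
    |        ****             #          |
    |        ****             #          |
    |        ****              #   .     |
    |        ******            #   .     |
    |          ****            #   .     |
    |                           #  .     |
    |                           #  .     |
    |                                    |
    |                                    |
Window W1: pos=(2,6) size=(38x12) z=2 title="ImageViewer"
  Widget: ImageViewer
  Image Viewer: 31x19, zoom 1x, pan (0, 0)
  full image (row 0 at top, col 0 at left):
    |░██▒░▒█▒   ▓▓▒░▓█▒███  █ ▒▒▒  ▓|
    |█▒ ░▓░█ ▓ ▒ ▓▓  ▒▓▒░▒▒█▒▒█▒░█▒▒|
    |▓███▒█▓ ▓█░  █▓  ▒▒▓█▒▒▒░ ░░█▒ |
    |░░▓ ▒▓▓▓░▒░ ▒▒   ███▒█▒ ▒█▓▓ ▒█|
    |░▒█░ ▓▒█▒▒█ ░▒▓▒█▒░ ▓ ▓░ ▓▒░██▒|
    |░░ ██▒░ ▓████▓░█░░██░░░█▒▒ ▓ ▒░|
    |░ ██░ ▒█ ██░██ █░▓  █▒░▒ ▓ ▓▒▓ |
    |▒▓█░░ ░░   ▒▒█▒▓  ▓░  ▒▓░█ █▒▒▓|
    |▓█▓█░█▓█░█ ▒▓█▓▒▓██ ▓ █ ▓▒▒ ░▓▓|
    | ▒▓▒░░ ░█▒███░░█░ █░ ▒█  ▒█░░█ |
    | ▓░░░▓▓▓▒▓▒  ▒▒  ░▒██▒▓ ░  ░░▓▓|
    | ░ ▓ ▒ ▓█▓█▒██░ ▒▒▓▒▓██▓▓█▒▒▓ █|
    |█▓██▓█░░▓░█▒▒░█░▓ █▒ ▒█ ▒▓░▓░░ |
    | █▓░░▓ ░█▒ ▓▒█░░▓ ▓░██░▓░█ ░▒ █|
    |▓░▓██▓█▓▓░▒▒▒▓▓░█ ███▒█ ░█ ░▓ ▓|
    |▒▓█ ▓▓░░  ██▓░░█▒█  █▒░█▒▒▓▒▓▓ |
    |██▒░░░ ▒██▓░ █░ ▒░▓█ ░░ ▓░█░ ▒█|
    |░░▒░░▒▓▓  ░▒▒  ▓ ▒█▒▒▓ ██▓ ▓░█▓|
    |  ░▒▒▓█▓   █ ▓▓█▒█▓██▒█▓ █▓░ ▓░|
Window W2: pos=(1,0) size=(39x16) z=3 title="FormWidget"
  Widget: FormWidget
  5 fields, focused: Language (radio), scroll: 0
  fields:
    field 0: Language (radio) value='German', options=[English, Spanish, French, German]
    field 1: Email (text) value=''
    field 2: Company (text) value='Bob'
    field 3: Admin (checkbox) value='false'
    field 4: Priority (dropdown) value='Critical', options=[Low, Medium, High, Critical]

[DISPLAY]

age:   ( ) English  ( ) Spanis┃   
:      [                     ]┃   
ny:    [Bob                  ]┃   
:      [ ]                    ┃   
ity:   [Critical            ▼]┃   
                              ┃   
                              ┃   
                              ┃   
                              ┃   
                              ┃   
                              ┃   
                              ┃   
━━━━━━━━━━━━━━━━━━━━━━━━━━━━━━┛   
░░   ▒▒█▒▓  ▓░  ▒▓░█ █▒▒▓     ┃   
━━━━━━━━━━━━━━━━━━━━━━━━━━━━━━┛   


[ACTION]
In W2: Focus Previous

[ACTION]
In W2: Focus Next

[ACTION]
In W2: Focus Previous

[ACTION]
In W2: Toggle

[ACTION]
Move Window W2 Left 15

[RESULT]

ge:   ( ) English  ( ) Spanis┃    
      [                     ]┃    
y:    [Bob                  ]┃    
      [ ]                    ┃┓   
ty:   [Critical            ▼]┃┃   
                             ┃┨   
                             ┃┃   
                             ┃┃   
                             ┃┃   
                             ┃┃   
                             ┃┃   
                             ┃┃   
━━━━━━━━━━━━━━━━━━━━━━━━━━━━━┛┃   
░░   ▒▒█▒▓  ▓░  ▒▓░█ █▒▒▓     ┃   
━━━━━━━━━━━━━━━━━━━━━━━━━━━━━━┛   


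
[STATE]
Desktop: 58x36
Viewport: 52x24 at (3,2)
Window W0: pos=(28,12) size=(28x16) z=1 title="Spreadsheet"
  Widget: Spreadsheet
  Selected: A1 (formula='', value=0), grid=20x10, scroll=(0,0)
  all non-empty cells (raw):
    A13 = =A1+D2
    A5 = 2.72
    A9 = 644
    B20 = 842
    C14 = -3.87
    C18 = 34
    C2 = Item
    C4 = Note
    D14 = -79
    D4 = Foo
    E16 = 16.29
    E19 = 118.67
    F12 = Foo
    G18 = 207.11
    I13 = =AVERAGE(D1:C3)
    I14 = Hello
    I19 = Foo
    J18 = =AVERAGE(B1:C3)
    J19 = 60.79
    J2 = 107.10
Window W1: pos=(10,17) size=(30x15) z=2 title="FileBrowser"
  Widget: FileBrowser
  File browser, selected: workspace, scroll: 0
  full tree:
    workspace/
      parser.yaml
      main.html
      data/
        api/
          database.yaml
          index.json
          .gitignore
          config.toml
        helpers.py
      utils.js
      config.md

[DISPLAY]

                                                    
                                                    
                                                    
                                                    
                                                    
                                                    
                                                    
                                                    
                                                    
                                                    
                         ┏━━━━━━━━━━━━━━━━━━━━━━━━━━
                         ┃ Spreadsheet              
                         ┠──────────────────────────
                         ┃A1:                       
                         ┃       A       B       C  
       ┏━━━━━━━━━━━━━━━━━━━━━━━━━━━━┓---------------
       ┃ FileBrowser                ┃]       0      
       ┠────────────────────────────┨0       0Item  
       ┃> [-] workspace/            ┃0       0      
       ┃    parser.yaml             ┃0       0Note  
       ┃    main.html               ┃2       0      
       ┃    [+] data/               ┃0       0      
       ┃    utils.js                ┃0       0      
       ┃    config.md               ┃0       0      


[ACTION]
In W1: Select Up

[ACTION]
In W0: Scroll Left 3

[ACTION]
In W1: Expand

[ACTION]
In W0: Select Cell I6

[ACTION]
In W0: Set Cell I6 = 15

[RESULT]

                                                    
                                                    
                                                    
                                                    
                                                    
                                                    
                                                    
                                                    
                                                    
                                                    
                         ┏━━━━━━━━━━━━━━━━━━━━━━━━━━
                         ┃ Spreadsheet              
                         ┠──────────────────────────
                         ┃I6: 15                    
                         ┃       A       B       C  
       ┏━━━━━━━━━━━━━━━━━━━━━━━━━━━━┓---------------
       ┃ FileBrowser                ┃0       0      
       ┠────────────────────────────┨0       0Item  
       ┃> [-] workspace/            ┃0       0      
       ┃    parser.yaml             ┃0       0Note  
       ┃    main.html               ┃2       0      
       ┃    [+] data/               ┃0       0      
       ┃    utils.js                ┃0       0      
       ┃    config.md               ┃0       0      


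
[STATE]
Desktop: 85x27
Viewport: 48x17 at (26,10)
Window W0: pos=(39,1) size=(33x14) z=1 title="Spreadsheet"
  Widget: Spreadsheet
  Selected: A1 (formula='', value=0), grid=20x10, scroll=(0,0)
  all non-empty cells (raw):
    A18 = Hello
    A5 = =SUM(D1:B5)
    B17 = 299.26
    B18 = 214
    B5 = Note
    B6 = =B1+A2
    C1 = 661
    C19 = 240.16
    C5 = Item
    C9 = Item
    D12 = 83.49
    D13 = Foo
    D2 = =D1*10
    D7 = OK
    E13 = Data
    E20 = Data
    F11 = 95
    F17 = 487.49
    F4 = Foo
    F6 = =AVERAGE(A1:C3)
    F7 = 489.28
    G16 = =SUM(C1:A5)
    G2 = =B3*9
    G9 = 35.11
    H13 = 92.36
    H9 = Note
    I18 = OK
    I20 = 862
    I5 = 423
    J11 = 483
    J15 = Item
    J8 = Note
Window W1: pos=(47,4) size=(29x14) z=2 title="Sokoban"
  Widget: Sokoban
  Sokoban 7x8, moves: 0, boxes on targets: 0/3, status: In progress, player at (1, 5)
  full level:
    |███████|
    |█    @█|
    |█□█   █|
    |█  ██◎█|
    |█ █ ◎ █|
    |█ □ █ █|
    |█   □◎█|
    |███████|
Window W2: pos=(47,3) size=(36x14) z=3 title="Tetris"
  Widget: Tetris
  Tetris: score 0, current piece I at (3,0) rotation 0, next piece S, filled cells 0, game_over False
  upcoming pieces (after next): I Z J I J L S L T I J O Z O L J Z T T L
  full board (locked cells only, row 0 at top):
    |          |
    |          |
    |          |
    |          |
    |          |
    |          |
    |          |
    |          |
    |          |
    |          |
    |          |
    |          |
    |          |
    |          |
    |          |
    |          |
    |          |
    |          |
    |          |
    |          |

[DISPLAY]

             ┃  4    ┃          │               
             ┃  5    ┃          │               
             ┃  6    ┃          │Score:         
             ┃  7    ┃          │0              
             ┗━━━━━━━┃          │               
                     ┃          │               
                     ┗━━━━━━━━━━━━━━━━━━━━━━━━━━
                     ┗━━━━━━━━━━━━━━━━━━━━━━━━━━
                                                
                                                
                                                
                                                
                                                
                                                
                                                
                                                
                                                


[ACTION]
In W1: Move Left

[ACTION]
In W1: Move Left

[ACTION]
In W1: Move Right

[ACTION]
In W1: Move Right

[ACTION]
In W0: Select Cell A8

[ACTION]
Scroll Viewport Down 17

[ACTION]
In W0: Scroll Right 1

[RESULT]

             ┃  4    ┃          │               
             ┃  5 Not┃          │               
             ┃  6    ┃          │Score:         
             ┃  7    ┃          │0              
             ┗━━━━━━━┃          │               
                     ┃          │               
                     ┗━━━━━━━━━━━━━━━━━━━━━━━━━━
                     ┗━━━━━━━━━━━━━━━━━━━━━━━━━━
                                                
                                                
                                                
                                                
                                                
                                                
                                                
                                                
                                                
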